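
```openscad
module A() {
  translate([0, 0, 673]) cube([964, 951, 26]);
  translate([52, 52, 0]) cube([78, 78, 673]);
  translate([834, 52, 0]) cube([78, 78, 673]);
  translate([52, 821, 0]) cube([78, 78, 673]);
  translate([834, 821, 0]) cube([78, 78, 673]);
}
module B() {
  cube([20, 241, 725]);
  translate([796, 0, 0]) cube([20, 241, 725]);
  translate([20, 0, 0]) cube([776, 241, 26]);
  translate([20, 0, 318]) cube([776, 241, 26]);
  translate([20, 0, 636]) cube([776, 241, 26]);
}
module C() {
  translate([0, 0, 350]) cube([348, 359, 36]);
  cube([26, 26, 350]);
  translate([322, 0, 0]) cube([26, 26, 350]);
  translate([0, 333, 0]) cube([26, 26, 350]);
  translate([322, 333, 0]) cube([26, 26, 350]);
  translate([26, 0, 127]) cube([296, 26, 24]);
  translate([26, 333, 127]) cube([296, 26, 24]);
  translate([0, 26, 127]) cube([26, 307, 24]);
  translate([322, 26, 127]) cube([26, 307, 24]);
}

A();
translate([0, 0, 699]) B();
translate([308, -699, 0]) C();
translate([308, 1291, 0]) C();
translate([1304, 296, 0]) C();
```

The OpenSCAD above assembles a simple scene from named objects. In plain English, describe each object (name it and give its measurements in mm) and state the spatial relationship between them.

A is a table with a 964×951 mm rectangular top, 26 mm thick, top surface at z = 699 mm, supported by four 78×78 mm square legs, each inset 52 mm from the nearest pair of top edges, running from the floor.

B is an open bookshelf. Two side panels, each 20 mm thick, 241 mm deep and 725 mm tall, stand 816 mm apart (outside-to-outside). Between them sit 3 shelves, each 26 mm thick and 241 mm deep, spanning the full gap between the sides. The bottom shelf rests on the floor (its underside at z = 0) and the clear gap between one shelf's top and the next shelf's underside is 292 mm.

C is a four-legged stool. The seat is a 348×359×36 mm slab whose top surface is at z = 386 mm; four square legs, each 26×26 mm in cross-section, run from the floor (z = 0) to the underside of the seat, each flush with a corner of the seat. Four stretchers, 26 mm wide and 24 mm tall, connect adjacent legs with their undersides at z = 127 mm, each running between the inner faces of the legs it joins and aligned with the legs' outer faces on the other axis.

The bookshelf is on top of the table. Three stools sit around the table at the −y, +y, +x sides.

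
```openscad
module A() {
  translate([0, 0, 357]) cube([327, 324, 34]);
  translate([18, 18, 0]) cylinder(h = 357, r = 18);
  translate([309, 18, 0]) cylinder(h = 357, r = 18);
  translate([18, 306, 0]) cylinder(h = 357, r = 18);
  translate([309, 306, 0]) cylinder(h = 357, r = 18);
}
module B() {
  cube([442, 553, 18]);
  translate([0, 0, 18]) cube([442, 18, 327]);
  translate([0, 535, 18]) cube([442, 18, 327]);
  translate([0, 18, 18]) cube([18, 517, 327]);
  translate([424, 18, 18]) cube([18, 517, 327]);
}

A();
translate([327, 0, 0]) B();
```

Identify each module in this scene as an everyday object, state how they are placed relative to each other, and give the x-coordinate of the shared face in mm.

The stool's +x face and the open box's −x face are both at x = 327 mm.

A is a stool. B is an open box. The open box is against the stool's +x side, with their −y faces flush. The x-coordinate of the shared face is 327 mm.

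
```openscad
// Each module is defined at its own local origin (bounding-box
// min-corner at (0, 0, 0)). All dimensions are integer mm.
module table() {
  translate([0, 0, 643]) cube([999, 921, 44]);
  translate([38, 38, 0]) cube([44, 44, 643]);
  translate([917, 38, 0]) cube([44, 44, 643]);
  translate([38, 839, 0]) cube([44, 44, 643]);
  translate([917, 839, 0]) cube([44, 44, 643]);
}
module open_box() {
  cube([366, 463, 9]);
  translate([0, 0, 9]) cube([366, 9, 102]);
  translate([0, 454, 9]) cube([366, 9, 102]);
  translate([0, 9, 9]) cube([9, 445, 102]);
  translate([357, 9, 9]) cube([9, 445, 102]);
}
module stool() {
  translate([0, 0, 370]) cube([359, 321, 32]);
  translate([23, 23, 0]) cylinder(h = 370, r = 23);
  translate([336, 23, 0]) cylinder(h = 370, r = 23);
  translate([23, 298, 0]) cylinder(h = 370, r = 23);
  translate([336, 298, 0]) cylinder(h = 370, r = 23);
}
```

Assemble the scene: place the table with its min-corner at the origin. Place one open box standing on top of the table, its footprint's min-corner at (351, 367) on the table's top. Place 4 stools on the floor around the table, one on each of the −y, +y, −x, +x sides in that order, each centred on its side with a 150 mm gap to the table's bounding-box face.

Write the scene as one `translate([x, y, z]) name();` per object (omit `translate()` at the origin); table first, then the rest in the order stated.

table();
translate([351, 367, 687]) open_box();
translate([320, -471, 0]) stool();
translate([320, 1071, 0]) stool();
translate([-509, 300, 0]) stool();
translate([1149, 300, 0]) stool();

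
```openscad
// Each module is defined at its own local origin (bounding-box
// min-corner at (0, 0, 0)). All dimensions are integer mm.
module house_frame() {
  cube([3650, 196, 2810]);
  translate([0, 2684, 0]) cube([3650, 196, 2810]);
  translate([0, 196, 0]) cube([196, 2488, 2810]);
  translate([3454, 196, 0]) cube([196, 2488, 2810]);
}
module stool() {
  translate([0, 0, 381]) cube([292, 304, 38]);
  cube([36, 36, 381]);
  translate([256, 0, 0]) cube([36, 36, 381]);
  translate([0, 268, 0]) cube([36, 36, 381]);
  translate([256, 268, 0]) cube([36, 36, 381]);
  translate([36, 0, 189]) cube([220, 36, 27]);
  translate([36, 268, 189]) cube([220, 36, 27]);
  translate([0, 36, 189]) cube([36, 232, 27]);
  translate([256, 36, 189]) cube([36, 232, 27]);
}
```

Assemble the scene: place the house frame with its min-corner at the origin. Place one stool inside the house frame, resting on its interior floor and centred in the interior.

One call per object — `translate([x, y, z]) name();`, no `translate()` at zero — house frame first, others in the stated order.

house_frame();
translate([1679, 1288, 0]) stool();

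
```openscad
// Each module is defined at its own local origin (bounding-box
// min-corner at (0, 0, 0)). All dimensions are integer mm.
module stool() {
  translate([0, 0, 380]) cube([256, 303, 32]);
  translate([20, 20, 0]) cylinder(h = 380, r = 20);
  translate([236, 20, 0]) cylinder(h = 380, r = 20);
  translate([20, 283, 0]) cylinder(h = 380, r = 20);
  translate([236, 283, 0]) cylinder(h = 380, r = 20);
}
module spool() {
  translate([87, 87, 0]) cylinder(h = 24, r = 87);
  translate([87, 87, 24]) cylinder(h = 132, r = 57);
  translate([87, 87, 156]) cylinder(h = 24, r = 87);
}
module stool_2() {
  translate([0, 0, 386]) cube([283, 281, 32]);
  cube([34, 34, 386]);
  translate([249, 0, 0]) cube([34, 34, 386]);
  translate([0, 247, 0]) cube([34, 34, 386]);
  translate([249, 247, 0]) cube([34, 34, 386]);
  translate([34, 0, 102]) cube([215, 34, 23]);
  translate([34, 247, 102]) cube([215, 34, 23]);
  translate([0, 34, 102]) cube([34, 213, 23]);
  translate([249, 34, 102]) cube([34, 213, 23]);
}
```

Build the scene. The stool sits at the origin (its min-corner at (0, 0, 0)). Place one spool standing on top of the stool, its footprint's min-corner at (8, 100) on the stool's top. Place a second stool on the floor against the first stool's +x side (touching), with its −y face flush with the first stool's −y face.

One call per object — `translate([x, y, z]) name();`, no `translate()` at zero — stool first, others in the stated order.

stool();
translate([8, 100, 412]) spool();
translate([256, 0, 0]) stool_2();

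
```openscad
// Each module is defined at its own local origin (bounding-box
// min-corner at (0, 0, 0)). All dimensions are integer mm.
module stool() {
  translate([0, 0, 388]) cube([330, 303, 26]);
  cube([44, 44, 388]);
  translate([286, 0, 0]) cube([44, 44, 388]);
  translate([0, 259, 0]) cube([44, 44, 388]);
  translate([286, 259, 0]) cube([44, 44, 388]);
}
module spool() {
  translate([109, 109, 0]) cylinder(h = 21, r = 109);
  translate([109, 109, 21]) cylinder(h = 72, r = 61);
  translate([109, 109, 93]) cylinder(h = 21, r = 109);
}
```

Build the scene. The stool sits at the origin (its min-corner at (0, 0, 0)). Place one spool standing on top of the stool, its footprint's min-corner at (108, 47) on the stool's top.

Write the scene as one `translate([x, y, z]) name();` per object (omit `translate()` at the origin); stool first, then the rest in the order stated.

stool();
translate([108, 47, 414]) spool();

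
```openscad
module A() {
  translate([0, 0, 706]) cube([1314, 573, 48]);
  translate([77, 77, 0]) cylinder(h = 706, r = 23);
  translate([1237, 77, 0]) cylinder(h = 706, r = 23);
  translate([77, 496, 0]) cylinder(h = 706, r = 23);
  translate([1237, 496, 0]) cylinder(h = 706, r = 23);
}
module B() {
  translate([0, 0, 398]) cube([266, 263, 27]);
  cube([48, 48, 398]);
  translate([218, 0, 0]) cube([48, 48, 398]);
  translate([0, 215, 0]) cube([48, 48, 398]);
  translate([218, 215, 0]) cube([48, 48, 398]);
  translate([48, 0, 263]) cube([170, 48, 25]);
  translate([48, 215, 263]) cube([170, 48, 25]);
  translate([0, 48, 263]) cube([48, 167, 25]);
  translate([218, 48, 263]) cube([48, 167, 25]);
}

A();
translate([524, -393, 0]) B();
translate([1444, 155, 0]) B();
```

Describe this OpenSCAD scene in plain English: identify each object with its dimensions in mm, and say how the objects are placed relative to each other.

A is a rectangular dining table. The top is 1314×573×48 mm with its upper surface at z = 754 mm. It stands on four round legs of 46 mm diameter, each leg's bounding box inset 54 mm from the nearest pair of top edges, running from the floor to the underside of the top.

B is a four-legged stool. The seat is a 266×263×27 mm slab whose top surface is at z = 425 mm; four square legs, each 48×48 mm in cross-section, run from the floor (z = 0) to the underside of the seat, each flush with a corner of the seat. Four stretchers, 48 mm wide and 25 mm tall, connect adjacent legs with their undersides at z = 263 mm, each running between the inner faces of the legs it joins and aligned with the legs' outer faces on the other axis.

Two stools sit around the table at the −y, +x sides.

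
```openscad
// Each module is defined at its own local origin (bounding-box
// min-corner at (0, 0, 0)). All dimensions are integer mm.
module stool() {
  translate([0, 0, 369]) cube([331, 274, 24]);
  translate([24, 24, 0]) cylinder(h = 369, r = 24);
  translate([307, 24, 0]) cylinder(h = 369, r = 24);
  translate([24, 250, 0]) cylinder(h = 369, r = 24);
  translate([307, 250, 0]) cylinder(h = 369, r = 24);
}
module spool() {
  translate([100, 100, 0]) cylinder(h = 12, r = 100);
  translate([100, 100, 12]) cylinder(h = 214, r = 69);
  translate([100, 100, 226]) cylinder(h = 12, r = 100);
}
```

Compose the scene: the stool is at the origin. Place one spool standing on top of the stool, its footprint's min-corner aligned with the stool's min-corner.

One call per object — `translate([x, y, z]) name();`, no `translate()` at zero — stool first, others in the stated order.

stool();
translate([0, 0, 393]) spool();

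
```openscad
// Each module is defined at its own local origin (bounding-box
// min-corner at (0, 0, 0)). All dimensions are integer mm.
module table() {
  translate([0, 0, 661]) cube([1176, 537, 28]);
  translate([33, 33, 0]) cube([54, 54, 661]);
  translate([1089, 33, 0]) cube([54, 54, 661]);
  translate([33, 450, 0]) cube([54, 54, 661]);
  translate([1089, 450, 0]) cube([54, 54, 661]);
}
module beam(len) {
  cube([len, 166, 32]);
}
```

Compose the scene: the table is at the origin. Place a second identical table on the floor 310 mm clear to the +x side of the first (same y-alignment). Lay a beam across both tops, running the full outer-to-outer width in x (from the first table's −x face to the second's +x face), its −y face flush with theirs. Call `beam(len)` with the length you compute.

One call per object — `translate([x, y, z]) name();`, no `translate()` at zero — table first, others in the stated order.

table();
translate([1486, 0, 0]) table();
translate([0, 0, 689]) beam(2662);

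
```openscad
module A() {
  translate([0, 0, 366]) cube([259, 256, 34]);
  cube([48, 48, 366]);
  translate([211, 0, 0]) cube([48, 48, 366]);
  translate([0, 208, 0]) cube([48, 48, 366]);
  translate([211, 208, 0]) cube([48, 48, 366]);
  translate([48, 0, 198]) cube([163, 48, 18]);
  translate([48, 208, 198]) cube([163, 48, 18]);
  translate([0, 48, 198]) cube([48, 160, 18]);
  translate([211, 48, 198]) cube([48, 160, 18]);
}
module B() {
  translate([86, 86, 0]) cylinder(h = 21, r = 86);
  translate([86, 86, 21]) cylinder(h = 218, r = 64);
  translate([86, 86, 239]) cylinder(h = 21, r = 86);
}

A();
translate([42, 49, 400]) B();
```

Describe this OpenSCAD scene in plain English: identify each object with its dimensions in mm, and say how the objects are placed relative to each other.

A is a four-legged stool. The seat is 259×256 mm, 34 mm thick, top at z = 400 mm. It stands on four square legs, each 48×48 mm in cross-section, from z = 0 to the seat underside, each flush with a corner of the seat. Four stretchers, 48 mm wide and 18 mm tall, connect adjacent legs with their undersides at z = 198 mm, each running between the inner faces of the legs it joins and aligned with the legs' outer faces on the other axis.

B is a spool: two coaxial disc flanges of radius 86 mm and thickness 21 mm, joined by a core cylinder of radius 64 mm and height 218 mm. The lower flange rests on z = 0 and the three cylinders share a vertical axis.

The spool is on top of the stool.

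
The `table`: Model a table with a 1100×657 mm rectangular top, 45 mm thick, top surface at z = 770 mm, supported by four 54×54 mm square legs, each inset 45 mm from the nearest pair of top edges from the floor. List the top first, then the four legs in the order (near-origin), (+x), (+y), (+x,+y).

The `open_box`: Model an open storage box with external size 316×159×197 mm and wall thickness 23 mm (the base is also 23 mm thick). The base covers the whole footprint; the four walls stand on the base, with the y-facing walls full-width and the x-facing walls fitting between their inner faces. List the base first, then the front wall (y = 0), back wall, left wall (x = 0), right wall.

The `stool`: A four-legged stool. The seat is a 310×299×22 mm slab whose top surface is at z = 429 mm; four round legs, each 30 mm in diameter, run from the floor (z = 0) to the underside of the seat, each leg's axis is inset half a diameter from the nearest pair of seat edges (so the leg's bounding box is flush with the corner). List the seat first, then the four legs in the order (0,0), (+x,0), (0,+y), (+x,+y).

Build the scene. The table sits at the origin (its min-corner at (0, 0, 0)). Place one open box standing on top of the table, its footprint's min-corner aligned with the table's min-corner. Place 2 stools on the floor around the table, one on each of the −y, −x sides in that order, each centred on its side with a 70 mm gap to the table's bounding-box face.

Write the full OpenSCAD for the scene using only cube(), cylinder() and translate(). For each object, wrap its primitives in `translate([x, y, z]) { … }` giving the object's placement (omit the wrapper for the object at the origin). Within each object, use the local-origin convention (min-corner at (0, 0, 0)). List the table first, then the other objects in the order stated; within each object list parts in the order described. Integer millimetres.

translate([0, 0, 725]) cube([1100, 657, 45]);
translate([45, 45, 0]) cube([54, 54, 725]);
translate([1001, 45, 0]) cube([54, 54, 725]);
translate([45, 558, 0]) cube([54, 54, 725]);
translate([1001, 558, 0]) cube([54, 54, 725]);
translate([0, 0, 770]) {
  cube([316, 159, 23]);
  translate([0, 0, 23]) cube([316, 23, 174]);
  translate([0, 136, 23]) cube([316, 23, 174]);
  translate([0, 23, 23]) cube([23, 113, 174]);
  translate([293, 23, 23]) cube([23, 113, 174]);
}
translate([395, -369, 0]) {
  translate([0, 0, 407]) cube([310, 299, 22]);
  translate([15, 15, 0]) cylinder(h = 407, r = 15);
  translate([295, 15, 0]) cylinder(h = 407, r = 15);
  translate([15, 284, 0]) cylinder(h = 407, r = 15);
  translate([295, 284, 0]) cylinder(h = 407, r = 15);
}
translate([-380, 179, 0]) {
  translate([0, 0, 407]) cube([310, 299, 22]);
  translate([15, 15, 0]) cylinder(h = 407, r = 15);
  translate([295, 15, 0]) cylinder(h = 407, r = 15);
  translate([15, 284, 0]) cylinder(h = 407, r = 15);
  translate([295, 284, 0]) cylinder(h = 407, r = 15);
}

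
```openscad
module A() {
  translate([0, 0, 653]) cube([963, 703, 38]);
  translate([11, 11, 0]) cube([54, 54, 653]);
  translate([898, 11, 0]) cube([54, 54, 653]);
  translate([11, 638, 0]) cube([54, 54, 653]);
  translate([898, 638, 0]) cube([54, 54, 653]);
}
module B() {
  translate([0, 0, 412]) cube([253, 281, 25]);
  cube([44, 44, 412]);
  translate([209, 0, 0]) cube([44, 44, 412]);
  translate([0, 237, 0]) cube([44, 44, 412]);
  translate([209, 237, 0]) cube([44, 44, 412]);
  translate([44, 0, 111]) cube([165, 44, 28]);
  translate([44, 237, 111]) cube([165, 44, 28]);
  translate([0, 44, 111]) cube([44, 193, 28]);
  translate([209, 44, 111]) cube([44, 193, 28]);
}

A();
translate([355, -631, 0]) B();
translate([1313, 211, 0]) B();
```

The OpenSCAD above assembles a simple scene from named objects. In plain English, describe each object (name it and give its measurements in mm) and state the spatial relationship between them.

A is a table with a 963×703 mm rectangular top, 38 mm thick, top surface at z = 691 mm, supported by four 54×54 mm square legs, each inset 11 mm from the nearest pair of top edges, running from the floor.

B is a four-legged stool. The seat is a 253×281×25 mm slab whose top surface is at z = 437 mm; four square legs, each 44×44 mm in cross-section, run from the floor (z = 0) to the underside of the seat, each flush with a corner of the seat. Four stretchers, 44 mm wide and 28 mm tall, connect adjacent legs with their undersides at z = 111 mm, each running between the inner faces of the legs it joins and aligned with the legs' outer faces on the other axis.

Two stools sit around the table at the −y, +x sides.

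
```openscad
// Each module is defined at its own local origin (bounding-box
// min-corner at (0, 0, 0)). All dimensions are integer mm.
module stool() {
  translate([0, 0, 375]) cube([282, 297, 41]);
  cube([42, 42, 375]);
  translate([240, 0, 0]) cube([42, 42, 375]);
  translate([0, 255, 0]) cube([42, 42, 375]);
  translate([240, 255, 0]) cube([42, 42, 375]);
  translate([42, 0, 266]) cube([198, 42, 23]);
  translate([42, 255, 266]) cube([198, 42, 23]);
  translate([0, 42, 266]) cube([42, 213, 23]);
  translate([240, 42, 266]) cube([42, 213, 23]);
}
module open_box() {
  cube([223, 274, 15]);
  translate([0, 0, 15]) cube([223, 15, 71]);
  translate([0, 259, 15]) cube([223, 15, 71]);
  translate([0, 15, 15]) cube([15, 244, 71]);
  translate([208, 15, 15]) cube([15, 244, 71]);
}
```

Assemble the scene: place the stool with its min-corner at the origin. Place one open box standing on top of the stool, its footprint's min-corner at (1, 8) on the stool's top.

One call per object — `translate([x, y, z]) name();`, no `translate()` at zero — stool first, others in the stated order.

stool();
translate([1, 8, 416]) open_box();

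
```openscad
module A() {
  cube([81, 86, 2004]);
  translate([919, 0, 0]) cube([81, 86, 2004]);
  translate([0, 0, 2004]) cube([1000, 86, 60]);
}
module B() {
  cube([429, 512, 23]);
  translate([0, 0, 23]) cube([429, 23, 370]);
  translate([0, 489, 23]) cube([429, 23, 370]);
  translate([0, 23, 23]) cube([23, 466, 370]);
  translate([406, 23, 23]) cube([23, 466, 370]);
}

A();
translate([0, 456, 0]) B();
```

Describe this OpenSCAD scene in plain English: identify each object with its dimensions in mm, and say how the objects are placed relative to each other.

A is a door frame. The clear opening is 838 mm wide and 2004 mm high. Two 81 mm wide jambs, 86 mm deep, stand either side of the opening from the floor to the top of the opening. A 60 mm thick head sits across the top of both jambs, spanning the full outside width of the frame.

B is an open storage box with external size 429×512×393 mm and wall thickness 23 mm (the base is also 23 mm thick). The base covers the whole footprint; the four walls stand on the base, with the y-facing walls full-width and the x-facing walls fitting between their inner faces.

The open box is on the floor beside the door frame on its +y side.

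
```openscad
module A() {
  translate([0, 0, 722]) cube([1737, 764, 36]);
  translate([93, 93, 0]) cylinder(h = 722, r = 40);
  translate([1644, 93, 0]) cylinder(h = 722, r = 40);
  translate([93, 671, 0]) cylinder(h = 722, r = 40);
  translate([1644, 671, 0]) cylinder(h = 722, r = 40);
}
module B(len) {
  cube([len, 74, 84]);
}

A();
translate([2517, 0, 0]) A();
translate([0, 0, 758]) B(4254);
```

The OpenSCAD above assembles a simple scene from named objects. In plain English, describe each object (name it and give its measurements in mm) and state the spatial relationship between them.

A is a table: top 1737 mm (x) × 764 mm (y), 36 mm thick, upper face at z = 758 mm, on four round legs of 80 mm diameter, each leg's bounding box inset 53 mm from the nearest pair of top edges, running from z = 0 to the bottom of the top.

B is a rectangular beam 4254 mm long (x), 74 mm deep (y), 84 mm thick (z).

The beam spans the tops of two tables placed 780 mm apart, resting at z = 758 mm.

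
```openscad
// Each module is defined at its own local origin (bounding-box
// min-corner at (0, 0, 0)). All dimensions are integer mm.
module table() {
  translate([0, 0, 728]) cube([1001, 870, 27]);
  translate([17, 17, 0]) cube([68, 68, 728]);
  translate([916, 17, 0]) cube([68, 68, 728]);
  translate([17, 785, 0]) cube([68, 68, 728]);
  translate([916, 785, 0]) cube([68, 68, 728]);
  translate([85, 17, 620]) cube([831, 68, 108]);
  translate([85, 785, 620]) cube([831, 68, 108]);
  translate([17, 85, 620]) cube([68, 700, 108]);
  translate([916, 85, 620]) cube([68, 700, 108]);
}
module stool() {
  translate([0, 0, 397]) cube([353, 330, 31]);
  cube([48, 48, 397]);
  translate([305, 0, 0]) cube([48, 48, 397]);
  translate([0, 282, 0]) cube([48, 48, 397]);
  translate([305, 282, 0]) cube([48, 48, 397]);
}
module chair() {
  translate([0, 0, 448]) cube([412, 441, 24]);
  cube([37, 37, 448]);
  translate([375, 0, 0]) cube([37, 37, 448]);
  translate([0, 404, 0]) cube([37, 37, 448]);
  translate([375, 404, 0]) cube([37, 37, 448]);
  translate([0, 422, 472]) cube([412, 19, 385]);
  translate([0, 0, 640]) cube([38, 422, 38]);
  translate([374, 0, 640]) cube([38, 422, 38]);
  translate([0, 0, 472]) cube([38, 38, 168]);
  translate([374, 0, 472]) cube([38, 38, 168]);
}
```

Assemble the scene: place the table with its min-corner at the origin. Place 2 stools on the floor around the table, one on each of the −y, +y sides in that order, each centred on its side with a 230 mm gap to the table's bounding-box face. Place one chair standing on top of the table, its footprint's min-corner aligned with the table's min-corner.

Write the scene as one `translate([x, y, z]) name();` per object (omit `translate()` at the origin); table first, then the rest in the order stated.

table();
translate([324, -560, 0]) stool();
translate([324, 1100, 0]) stool();
translate([0, 0, 755]) chair();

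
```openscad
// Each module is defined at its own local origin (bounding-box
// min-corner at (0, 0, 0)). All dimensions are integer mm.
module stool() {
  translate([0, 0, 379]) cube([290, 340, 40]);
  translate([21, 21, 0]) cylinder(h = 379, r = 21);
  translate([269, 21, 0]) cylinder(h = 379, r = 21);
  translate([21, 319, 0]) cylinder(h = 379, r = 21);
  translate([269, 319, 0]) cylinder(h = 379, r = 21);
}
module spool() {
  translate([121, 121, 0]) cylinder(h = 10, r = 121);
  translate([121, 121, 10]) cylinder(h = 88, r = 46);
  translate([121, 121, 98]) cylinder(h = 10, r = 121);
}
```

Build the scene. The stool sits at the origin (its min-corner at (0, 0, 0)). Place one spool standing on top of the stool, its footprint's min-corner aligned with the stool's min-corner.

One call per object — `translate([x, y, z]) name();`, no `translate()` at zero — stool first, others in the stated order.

stool();
translate([0, 0, 419]) spool();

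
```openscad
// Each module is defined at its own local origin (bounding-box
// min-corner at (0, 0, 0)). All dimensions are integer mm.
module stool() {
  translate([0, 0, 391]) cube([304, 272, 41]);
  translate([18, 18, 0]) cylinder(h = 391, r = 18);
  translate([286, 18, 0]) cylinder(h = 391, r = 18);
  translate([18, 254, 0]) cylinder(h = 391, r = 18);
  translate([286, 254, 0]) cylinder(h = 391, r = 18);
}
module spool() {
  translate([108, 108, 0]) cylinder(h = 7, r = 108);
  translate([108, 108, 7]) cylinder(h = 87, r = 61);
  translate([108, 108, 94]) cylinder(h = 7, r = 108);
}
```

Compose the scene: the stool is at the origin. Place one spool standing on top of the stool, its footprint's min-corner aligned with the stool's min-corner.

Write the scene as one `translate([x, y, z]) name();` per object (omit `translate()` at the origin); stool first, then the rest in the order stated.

stool();
translate([0, 0, 432]) spool();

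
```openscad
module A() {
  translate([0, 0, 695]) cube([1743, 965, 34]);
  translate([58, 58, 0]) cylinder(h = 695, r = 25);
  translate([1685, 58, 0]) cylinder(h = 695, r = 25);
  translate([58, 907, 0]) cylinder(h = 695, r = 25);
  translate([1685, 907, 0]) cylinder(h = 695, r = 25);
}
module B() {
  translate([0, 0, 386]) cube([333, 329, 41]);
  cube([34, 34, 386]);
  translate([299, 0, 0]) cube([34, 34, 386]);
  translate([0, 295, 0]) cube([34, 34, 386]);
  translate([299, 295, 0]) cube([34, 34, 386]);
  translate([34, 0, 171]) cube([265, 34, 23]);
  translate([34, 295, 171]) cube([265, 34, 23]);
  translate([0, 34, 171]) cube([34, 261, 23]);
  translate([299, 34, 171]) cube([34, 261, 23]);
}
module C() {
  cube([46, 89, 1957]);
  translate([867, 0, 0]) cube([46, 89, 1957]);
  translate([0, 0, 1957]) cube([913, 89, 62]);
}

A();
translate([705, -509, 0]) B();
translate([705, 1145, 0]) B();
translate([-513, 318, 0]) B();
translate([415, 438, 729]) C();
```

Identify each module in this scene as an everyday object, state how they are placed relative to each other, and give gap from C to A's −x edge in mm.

The door frame's min-x is at 415; the table's min-x is 0; gap = 415 mm.

A is a table. B is a stool. C is a door frame. Three stools sit around the table at the −y, +y, −x sides. The door frame is on top of the table, centred. The gap from the door frame to the table's −x edge is 415 mm.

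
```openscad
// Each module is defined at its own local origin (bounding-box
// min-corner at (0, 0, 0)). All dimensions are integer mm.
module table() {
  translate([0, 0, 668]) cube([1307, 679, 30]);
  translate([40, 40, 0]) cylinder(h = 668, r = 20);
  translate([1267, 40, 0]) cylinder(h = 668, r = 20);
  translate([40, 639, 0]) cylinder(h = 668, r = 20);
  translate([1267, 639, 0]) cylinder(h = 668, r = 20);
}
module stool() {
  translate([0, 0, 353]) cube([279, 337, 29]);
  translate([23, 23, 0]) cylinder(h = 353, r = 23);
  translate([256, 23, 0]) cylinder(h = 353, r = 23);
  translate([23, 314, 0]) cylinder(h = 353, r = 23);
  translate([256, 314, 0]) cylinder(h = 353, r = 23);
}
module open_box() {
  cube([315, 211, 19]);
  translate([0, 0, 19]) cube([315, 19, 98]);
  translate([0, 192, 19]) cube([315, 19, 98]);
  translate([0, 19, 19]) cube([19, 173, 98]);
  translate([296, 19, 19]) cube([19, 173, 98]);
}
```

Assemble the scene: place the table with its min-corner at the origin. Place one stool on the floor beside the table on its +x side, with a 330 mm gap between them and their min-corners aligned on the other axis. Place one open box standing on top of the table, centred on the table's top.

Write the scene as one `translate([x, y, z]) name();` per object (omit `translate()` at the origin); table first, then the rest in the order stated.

table();
translate([1637, 0, 0]) stool();
translate([496, 234, 698]) open_box();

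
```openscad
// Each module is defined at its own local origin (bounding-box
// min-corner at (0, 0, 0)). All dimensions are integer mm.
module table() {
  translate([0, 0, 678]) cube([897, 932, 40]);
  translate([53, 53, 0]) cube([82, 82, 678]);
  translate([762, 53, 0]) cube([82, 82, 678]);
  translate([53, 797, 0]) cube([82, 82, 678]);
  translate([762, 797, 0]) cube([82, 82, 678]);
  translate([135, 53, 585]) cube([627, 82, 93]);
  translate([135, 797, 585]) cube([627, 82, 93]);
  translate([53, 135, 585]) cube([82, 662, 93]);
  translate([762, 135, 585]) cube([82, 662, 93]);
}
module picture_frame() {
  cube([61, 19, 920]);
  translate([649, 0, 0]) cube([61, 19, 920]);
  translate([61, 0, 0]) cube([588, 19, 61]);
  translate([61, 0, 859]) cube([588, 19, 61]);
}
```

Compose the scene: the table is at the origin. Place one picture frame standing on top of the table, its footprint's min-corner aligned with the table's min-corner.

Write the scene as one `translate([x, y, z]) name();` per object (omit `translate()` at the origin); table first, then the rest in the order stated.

table();
translate([0, 0, 718]) picture_frame();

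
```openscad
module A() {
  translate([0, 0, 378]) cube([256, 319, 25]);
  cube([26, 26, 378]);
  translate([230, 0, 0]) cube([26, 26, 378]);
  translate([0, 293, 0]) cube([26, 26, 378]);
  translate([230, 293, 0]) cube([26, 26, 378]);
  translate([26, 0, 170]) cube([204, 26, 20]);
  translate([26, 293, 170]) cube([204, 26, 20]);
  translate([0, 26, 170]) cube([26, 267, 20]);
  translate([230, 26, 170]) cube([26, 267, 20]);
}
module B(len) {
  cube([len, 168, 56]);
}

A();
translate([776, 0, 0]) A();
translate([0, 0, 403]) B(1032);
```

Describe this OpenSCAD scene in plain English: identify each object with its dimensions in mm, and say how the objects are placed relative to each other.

A is a simple wooden stool: a rectangular seat 256 mm (x) by 319 mm (y), 25 mm thick, top face at z = 403 mm, on four square legs, each 26×26 mm in cross-section. The legs rest on z = 0, each flush with a corner of the seat. Four stretchers, 26 mm wide and 20 mm tall, connect adjacent legs with their undersides at z = 170 mm, each running between the inner faces of the legs it joins and aligned with the legs' outer faces on the other axis.

B is a rectangular beam 1032 mm long (x), 168 mm deep (y), 56 mm thick (z).

The beam spans the tops of two stools placed 520 mm apart, resting at z = 403 mm.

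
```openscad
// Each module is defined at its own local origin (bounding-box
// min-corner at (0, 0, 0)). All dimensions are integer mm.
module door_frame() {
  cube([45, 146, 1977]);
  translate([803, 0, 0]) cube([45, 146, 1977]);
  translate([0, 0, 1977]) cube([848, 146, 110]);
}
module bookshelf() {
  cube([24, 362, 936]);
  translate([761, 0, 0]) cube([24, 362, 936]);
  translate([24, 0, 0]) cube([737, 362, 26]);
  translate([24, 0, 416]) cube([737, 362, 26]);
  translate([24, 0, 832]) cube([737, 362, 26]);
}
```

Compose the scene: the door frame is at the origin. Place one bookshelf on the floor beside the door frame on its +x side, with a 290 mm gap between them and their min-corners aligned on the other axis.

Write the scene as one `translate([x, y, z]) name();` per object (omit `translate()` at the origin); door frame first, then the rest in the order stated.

door_frame();
translate([1138, 0, 0]) bookshelf();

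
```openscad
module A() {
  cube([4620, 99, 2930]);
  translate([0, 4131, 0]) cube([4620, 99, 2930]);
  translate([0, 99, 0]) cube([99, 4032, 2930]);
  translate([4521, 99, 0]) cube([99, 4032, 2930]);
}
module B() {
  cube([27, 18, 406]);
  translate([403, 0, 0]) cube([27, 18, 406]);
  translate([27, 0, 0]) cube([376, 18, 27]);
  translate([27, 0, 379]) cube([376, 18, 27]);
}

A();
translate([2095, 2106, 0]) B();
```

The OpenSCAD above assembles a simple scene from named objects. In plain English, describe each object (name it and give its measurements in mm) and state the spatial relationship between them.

A is a box-shaped house frame (walls only): outside footprint 4620×4230 mm, wall height 2930 mm, wall thickness 99 mm. The two y-facing walls run the full x-width; the two x-facing walls fit between the inner faces of the y-facing walls.

B is a rectangular picture frame lying in the x–z plane (depth along y). The opening is 376 mm wide (x) by 352 mm tall (z), surrounded by a border 27 mm wide on all four sides. The frame is 18 mm deep and is made of two full-height vertical stiles with two horizontal rails fitted between them.

The picture frame sits inside the house frame, centred.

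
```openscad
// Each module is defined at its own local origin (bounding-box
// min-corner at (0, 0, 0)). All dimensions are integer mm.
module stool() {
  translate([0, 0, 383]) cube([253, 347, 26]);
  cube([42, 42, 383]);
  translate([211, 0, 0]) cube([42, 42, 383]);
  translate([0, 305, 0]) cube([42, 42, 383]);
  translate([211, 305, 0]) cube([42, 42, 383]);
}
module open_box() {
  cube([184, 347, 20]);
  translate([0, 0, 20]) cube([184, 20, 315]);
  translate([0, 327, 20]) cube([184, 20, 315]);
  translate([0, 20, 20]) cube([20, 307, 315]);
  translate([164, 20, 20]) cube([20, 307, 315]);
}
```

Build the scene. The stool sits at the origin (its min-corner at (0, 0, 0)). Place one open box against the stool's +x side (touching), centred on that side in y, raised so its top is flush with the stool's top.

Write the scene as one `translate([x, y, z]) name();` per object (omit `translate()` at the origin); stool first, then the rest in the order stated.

stool();
translate([253, 0, 74]) open_box();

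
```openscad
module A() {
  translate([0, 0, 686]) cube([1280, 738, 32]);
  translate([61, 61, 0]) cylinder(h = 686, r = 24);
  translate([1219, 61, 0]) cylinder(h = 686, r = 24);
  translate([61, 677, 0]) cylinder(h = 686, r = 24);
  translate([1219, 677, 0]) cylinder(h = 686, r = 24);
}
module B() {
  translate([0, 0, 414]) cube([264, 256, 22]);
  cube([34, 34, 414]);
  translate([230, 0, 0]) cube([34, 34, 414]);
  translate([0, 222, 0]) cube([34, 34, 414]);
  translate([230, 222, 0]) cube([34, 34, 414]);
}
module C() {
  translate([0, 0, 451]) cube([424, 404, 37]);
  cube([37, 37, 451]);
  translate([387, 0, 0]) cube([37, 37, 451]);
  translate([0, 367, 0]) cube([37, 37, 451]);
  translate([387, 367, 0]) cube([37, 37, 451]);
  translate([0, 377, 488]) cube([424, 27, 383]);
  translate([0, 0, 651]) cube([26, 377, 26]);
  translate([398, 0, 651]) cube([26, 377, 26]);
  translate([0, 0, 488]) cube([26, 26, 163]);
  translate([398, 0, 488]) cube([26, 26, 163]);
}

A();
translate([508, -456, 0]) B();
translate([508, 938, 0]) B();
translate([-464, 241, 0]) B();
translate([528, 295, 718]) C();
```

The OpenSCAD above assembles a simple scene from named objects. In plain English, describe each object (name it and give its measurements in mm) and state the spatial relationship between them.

A is a table: top 1280 mm (x) × 738 mm (y), 32 mm thick, upper face at z = 718 mm, on four round legs of 48 mm diameter, each leg's bounding box inset 37 mm from the nearest pair of top edges, running from z = 0 to the bottom of the top.

B is a simple wooden stool: a rectangular seat 264 mm (x) by 256 mm (y), 22 mm thick, top face at z = 436 mm, on four square legs, each 34×34 mm in cross-section. The legs rest on z = 0, each flush with a corner of the seat.

C is a chair. The seat is a 424×404×37 mm slab with its top at z = 488 mm, on four 37×37 mm corner legs (flush with the seat edges, standing on z = 0). A flat backrest 27 mm thick, 383 mm tall, spans the full seat width and rises from the seat top along its +y edge, rear face flush with the rear of the seat. Two armrests of 26×26 mm section run along each side from the seat's front edge to the front of the backrest, top faces 189 mm above the seat top and outer faces flush with the seat's x-edges; a 26×26 mm post under the front of each armrest stands on the seat at the front corner.

Three stools sit around the table at the −y, +y, −x sides. The chair is on top of the table.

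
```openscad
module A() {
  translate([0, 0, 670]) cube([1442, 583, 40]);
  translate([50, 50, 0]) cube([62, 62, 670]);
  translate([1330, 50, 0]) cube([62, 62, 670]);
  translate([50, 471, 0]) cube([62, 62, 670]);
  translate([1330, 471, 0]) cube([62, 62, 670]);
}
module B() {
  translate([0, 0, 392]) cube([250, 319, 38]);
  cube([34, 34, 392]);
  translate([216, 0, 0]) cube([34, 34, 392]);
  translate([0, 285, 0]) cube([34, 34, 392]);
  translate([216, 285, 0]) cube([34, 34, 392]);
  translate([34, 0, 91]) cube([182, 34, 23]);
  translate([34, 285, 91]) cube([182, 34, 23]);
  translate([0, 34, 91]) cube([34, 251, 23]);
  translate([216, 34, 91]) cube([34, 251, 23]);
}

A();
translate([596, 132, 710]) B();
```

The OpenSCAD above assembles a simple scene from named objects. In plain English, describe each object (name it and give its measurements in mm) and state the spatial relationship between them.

A is a rectangular dining table. The top is 1442×583×40 mm with its upper surface at z = 710 mm. It stands on four 62×62 mm square legs, each inset 50 mm from the nearest pair of top edges, running from the floor to the underside of the top.

B is a simple wooden stool: a rectangular seat 250 mm (x) by 319 mm (y), 38 mm thick, top face at z = 430 mm, on four square legs, each 34×34 mm in cross-section. The legs rest on z = 0, each flush with a corner of the seat. Four stretchers, 34 mm wide and 23 mm tall, connect adjacent legs with their undersides at z = 91 mm, each running between the inner faces of the legs it joins and aligned with the legs' outer faces on the other axis.

The stool is on top of the table, centred.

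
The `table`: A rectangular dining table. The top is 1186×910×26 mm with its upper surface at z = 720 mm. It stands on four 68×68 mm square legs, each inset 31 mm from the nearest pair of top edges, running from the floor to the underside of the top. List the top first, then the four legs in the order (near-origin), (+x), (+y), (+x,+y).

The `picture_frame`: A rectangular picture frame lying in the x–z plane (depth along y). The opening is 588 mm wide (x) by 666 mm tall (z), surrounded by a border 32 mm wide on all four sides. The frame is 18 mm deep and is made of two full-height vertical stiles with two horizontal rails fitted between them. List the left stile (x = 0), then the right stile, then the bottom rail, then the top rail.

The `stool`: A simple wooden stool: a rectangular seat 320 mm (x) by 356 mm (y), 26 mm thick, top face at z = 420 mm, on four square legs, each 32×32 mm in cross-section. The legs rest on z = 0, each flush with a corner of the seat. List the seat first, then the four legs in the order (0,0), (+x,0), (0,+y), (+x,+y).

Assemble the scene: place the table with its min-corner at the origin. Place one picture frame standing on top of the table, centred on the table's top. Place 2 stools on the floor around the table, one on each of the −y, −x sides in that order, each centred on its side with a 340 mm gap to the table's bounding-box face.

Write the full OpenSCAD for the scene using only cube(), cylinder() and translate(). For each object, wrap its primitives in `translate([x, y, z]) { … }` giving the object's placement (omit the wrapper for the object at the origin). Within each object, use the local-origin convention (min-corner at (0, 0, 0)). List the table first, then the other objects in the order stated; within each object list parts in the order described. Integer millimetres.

translate([0, 0, 694]) cube([1186, 910, 26]);
translate([31, 31, 0]) cube([68, 68, 694]);
translate([1087, 31, 0]) cube([68, 68, 694]);
translate([31, 811, 0]) cube([68, 68, 694]);
translate([1087, 811, 0]) cube([68, 68, 694]);
translate([267, 446, 720]) {
  cube([32, 18, 730]);
  translate([620, 0, 0]) cube([32, 18, 730]);
  translate([32, 0, 0]) cube([588, 18, 32]);
  translate([32, 0, 698]) cube([588, 18, 32]);
}
translate([433, -696, 0]) {
  translate([0, 0, 394]) cube([320, 356, 26]);
  cube([32, 32, 394]);
  translate([288, 0, 0]) cube([32, 32, 394]);
  translate([0, 324, 0]) cube([32, 32, 394]);
  translate([288, 324, 0]) cube([32, 32, 394]);
}
translate([-660, 277, 0]) {
  translate([0, 0, 394]) cube([320, 356, 26]);
  cube([32, 32, 394]);
  translate([288, 0, 0]) cube([32, 32, 394]);
  translate([0, 324, 0]) cube([32, 32, 394]);
  translate([288, 324, 0]) cube([32, 32, 394]);
}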